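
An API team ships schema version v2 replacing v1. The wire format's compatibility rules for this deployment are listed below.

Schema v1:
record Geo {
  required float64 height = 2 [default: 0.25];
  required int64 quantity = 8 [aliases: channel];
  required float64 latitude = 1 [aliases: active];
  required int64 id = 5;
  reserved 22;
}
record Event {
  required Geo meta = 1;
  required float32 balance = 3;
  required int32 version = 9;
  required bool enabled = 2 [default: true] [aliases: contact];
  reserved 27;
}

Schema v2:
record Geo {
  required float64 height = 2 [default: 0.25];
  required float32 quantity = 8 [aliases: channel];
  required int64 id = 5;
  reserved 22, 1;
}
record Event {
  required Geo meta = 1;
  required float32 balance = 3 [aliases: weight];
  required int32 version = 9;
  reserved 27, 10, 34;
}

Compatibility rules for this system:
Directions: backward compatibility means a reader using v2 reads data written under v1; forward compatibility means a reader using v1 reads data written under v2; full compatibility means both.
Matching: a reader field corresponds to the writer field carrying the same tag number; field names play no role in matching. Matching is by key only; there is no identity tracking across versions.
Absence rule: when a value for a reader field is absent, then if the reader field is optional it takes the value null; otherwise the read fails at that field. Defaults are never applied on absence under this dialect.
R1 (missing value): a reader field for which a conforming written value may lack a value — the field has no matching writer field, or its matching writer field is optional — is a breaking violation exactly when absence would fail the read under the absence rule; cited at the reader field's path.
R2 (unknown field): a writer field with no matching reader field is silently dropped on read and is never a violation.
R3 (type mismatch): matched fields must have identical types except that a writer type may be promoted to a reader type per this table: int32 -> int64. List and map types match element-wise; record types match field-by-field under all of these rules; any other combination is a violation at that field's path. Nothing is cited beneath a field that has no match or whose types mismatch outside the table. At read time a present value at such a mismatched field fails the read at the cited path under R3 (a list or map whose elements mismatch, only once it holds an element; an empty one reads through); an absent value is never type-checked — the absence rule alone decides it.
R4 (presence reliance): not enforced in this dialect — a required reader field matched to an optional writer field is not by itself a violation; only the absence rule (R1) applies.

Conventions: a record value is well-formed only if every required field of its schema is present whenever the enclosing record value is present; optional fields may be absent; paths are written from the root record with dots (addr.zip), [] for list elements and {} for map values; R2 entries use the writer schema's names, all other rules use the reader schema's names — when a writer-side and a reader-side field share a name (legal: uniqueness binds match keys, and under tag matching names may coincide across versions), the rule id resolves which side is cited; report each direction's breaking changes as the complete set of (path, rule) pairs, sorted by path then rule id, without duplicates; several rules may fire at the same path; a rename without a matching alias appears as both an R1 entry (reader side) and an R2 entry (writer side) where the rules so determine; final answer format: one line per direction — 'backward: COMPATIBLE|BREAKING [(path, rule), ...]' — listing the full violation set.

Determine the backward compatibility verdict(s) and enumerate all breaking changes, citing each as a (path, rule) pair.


arrows below run writer -> reader for Event
backward pass over Event, reader schema v2, writer schema v1:
  Geo -> Geo, writer required: meta aligns to meta
  float32 -> float32, writer required: balance aligns to balance
  int32 -> int32, writer required: version aligns to version
  enabled (writer side), unknown to reader
  float64 -> float64, writer required: meta.height aligns to meta.height
  int64 -> float32, writer required: meta.quantity aligns to meta.quantity
  int64 -> int64, writer required: meta.id aligns to meta.id
  meta.latitude (writer side), unknown to reader
  violation R3 at meta.quantity
  => 1 violation(s): backward is BREAKING for Event
the rest of the Event diff is inert for this question:
  removed field latitude from record Geo (its key 1 joins the reserved list) -> affects forward compatibility only, which is not asked
  removed field enabled from record Event -> affects forward compatibility only, which is not asked

backward: BREAKING [(meta.quantity, R3)]


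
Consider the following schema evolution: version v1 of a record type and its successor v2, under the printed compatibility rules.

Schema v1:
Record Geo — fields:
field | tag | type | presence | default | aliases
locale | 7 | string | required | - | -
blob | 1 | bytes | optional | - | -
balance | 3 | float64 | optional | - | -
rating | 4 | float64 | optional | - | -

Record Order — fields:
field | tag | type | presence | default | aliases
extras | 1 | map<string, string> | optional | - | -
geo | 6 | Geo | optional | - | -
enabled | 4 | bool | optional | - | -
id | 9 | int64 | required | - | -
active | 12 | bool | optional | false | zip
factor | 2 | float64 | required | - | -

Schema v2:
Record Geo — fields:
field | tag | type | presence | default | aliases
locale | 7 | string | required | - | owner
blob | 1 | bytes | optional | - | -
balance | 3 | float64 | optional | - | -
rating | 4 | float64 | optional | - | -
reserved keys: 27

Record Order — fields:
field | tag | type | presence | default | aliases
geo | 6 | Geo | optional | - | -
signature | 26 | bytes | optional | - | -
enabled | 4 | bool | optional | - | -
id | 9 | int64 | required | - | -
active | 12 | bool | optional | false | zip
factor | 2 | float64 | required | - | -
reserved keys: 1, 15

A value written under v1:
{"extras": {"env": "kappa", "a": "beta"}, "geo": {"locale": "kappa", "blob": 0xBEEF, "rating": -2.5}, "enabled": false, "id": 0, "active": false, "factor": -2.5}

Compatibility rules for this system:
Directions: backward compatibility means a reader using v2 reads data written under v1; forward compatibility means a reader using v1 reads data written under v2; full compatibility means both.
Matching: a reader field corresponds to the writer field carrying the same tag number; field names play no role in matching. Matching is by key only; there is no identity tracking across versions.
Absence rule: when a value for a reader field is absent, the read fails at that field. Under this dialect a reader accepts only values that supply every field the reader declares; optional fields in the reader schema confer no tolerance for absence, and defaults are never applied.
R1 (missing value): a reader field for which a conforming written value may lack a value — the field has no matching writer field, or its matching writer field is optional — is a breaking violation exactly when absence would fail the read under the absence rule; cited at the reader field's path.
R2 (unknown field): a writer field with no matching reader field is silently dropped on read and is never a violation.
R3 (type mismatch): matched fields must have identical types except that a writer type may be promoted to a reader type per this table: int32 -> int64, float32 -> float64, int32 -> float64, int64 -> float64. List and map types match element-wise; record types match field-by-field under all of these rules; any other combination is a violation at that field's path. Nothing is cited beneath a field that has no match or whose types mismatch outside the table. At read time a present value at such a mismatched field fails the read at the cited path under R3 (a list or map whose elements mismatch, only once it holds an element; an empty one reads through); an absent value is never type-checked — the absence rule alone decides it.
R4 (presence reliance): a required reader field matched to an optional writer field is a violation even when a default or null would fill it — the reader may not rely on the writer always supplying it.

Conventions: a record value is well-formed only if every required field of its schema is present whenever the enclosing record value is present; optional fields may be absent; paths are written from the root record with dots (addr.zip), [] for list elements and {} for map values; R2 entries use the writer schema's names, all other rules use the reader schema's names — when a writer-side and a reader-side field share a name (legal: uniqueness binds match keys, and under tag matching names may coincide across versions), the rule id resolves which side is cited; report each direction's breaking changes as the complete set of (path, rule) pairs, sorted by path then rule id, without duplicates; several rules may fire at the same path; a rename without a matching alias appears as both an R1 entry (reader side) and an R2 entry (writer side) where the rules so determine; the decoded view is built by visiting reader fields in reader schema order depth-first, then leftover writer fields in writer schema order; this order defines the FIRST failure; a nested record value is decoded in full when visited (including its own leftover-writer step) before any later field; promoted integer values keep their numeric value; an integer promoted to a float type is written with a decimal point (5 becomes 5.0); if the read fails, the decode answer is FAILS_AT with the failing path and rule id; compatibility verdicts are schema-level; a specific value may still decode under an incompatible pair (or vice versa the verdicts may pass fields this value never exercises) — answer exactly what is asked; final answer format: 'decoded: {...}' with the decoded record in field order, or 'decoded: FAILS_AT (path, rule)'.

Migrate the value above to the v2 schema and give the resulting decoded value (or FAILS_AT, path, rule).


decoded: FAILS_AT (geo.balance, R1)

arrows below run writer -> reader for Order
decode walk for Order under reader schema v2:
  geo.locale := "kappa"
  geo.blob := 0xBEEF
  read fails at geo.balance under R1 (no fill)
  => FAILS_AT (geo.balance, R1)
the rest of the Order diff is inert for this question:
  added field signature to record Order: optional bytes, tag 26 (in v2 it sits immediately before enabled) -> affects the rule determinations only; this particular Order value decodes identically
  removed field extras from record Order (its key 1 joins the reserved list) -> affects the rule determinations only; this particular Order value decodes identically


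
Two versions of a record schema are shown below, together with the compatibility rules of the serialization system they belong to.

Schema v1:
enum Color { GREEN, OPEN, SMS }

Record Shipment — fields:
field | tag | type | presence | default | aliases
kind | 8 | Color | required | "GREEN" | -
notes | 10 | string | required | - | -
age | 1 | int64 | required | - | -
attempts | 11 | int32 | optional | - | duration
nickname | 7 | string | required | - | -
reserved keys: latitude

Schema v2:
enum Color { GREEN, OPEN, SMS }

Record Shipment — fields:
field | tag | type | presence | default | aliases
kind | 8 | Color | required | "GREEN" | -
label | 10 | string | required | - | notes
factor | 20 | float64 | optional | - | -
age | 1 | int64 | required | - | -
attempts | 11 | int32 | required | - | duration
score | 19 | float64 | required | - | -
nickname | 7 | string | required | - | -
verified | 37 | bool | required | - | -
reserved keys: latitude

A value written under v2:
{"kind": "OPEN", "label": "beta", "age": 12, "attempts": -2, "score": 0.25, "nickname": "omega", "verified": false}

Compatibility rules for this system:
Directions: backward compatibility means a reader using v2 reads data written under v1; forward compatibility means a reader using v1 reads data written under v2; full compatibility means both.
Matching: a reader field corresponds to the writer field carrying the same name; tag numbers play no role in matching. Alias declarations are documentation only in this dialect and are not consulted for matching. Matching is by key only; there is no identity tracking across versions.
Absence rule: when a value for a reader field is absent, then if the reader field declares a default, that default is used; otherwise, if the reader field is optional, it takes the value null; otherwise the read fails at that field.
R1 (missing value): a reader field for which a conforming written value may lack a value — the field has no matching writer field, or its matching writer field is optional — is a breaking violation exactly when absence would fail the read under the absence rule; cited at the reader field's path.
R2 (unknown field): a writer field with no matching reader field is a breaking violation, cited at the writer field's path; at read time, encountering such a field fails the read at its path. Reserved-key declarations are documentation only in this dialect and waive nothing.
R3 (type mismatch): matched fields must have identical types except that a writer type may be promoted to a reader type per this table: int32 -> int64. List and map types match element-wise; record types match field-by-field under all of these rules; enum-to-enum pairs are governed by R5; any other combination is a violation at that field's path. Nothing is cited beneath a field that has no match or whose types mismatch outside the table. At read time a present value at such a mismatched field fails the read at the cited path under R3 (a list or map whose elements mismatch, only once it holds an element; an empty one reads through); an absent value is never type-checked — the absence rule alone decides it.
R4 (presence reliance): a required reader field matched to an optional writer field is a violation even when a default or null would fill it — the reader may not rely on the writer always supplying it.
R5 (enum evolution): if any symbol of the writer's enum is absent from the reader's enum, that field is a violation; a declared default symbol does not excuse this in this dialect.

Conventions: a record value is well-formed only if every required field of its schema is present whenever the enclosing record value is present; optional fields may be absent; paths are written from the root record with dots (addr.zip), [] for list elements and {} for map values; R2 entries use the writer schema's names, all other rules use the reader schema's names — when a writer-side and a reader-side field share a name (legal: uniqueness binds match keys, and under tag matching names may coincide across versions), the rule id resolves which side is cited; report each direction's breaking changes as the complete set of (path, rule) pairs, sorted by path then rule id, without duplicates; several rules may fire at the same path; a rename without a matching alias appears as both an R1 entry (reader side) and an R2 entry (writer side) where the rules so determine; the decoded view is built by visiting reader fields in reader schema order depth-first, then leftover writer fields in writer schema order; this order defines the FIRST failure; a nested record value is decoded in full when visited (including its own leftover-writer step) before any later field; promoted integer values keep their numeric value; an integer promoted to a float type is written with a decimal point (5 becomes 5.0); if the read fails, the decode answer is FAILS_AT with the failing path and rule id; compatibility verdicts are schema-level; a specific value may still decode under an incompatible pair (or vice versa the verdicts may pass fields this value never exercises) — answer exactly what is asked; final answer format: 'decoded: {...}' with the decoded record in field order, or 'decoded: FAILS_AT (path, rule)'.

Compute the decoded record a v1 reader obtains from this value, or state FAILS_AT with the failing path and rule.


each type pair in Shipment: writer, then reader
decoding the Shipment value with the v1 reader:
  kind := "OPEN"
  read fails at notes under R1 (no fill)
  => FAILS_AT (notes, R1)
the rest of the Shipment diff is inert for this question:
  added field verified to record Shipment: required bool, tag 37 (in v2 it sits last) -> affects the rule determinations only; this particular Shipment value decodes identically
  added field factor to record Shipment: optional float64, tag 20 (in v2 it sits immediately before age) -> affects the rule determinations only; this particular Shipment value decodes identically
  added field score to record Shipment: required float64, tag 19 (in v2 it sits immediately before nickname) -> affects the rule determinations only; this particular Shipment value decodes identically
  field attempts in record Shipment: optional changed to required -> affects the rule determinations only; this particular Shipment value decodes identically

decoded: FAILS_AT (notes, R1)


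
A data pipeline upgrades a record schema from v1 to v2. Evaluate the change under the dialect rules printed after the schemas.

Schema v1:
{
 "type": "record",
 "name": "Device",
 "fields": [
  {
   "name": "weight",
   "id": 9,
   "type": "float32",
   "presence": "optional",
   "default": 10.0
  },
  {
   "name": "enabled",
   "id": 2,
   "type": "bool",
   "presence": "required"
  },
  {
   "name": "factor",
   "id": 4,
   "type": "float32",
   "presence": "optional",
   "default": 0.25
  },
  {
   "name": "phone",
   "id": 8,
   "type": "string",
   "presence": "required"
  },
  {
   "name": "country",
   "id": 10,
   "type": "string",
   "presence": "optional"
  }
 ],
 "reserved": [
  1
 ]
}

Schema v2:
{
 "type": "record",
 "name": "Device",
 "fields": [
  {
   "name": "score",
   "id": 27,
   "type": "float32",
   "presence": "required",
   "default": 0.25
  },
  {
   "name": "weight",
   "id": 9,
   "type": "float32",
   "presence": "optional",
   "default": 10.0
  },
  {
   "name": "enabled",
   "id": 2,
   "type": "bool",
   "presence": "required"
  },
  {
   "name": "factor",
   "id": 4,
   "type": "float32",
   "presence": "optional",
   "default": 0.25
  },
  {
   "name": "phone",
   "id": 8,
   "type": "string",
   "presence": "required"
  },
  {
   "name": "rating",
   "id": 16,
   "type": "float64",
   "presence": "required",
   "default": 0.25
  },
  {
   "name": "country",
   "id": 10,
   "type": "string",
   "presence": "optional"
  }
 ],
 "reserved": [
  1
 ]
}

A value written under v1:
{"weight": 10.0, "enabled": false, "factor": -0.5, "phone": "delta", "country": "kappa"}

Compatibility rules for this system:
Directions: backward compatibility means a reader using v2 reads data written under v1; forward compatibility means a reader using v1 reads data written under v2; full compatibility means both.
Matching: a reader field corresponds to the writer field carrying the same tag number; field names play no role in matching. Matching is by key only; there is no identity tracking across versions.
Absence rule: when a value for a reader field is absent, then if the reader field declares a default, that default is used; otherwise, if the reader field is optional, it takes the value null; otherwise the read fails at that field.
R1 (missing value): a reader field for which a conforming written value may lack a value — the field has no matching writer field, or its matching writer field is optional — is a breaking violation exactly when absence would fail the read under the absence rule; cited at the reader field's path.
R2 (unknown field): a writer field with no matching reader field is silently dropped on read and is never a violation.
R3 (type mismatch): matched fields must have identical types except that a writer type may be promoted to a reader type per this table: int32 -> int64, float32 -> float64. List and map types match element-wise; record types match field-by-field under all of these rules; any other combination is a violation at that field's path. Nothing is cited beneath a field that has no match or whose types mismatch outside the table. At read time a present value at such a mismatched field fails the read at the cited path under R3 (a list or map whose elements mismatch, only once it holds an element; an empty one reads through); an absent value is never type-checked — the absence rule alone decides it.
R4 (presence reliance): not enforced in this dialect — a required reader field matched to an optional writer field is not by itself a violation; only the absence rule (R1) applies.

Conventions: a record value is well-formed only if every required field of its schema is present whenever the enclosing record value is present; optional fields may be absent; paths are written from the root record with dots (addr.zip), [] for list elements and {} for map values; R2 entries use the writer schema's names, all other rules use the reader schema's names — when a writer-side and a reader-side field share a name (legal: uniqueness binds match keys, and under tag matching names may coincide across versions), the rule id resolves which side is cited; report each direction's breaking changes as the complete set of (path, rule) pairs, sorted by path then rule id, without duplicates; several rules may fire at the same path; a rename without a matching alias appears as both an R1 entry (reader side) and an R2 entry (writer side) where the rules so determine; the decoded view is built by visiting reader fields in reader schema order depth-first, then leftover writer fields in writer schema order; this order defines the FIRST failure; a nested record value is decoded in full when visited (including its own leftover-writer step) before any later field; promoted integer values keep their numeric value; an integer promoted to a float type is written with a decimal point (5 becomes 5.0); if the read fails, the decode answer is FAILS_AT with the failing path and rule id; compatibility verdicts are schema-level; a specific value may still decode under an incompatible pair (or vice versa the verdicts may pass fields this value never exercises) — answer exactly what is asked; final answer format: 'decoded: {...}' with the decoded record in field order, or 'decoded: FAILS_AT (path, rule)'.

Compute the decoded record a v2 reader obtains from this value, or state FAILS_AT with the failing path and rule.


in Device below, arrows point writer -> reader
decode (reader v2):
  score := 0.25 (no value, default fills)
  weight := 10.0
  enabled := false
  factor := -0.5
  phone := "delta"
  rating := 0.25 (no value, default fills)
  country := "kappa"
  => decoded: {"score": 0.25, "weight": 10.0, "enabled": false, "factor": -0.5, "phone": "delta", "rating": 0.25, "country": "kappa"}

decoded: {"score": 0.25, "weight": 10.0, "enabled": false, "factor": -0.5, "phone": "delta", "rating": 0.25, "country": "kappa"}


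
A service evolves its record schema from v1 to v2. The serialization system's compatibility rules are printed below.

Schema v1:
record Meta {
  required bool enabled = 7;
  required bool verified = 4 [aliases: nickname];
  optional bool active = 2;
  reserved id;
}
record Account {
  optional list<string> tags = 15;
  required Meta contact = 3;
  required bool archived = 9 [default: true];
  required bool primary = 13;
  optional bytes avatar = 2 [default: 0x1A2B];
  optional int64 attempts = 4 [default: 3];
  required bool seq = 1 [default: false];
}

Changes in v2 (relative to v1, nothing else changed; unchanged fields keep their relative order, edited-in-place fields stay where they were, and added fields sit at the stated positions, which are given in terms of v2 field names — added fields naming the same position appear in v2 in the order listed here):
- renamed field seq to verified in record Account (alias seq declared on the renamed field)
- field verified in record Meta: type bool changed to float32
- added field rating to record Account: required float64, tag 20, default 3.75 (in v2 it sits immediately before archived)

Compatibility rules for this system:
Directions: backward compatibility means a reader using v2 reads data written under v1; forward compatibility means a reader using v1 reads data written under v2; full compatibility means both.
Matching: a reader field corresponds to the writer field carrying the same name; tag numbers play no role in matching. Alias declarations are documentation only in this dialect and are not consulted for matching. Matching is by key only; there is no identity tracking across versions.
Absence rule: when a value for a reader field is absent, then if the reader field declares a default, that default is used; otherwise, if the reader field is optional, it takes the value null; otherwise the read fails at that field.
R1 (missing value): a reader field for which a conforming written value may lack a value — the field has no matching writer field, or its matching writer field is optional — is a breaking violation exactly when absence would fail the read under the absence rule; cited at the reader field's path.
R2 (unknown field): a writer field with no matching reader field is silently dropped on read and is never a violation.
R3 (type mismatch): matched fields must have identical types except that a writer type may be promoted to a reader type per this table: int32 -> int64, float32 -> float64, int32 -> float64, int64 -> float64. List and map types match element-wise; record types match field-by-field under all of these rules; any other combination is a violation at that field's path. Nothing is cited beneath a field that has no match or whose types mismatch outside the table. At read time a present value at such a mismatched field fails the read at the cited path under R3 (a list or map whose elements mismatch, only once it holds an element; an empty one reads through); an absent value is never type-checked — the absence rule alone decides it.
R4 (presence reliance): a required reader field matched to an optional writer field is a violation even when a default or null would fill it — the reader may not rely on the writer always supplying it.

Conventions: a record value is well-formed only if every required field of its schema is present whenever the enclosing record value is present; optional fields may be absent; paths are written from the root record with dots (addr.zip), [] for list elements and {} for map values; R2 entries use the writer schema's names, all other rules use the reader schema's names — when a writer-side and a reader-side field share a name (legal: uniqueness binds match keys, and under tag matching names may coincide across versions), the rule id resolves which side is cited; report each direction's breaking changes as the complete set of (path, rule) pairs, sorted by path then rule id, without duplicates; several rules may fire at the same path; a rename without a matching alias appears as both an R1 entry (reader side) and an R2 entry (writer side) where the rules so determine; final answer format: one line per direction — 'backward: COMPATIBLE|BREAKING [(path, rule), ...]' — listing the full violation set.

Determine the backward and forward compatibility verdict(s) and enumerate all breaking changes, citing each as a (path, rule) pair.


backward: BREAKING [(contact.verified, R3)]; forward: BREAKING [(contact.verified, R3)]

the writer's type comes first in each Account pair
backward pass over Account, reader schema v2, writer schema v1:
  tags: paired with writer tags (list<string> -> list<string>; writer optional)
  contact: paired with writer contact (Meta -> Meta; writer required)
  rating has no writer counterpart
  archived: paired with writer archived (bool -> bool; writer required)
  primary: paired with writer primary (bool -> bool; writer required)
  avatar: paired with writer avatar (bytes -> bytes; writer optional)
  attempts: paired with writer attempts (int64 -> int64; writer optional)
  verified has no writer counterpart
  writer field seq has no reader counterpart
  contact.enabled: paired with writer contact.enabled (bool -> bool; writer required)
  contact.verified: paired with writer contact.verified (bool -> float32; writer required)
  contact.active: paired with writer contact.active (bool -> bool; writer optional)
  violation R3 at contact.verified
  => backward verdict for Account: BREAKING, 1 violation(s)
forward pass over Account, reader schema v1, writer schema v2:
  tags: paired with writer tags (list<string> -> list<string>; writer optional)
  contact: paired with writer contact (Meta -> Meta; writer required)
  archived: paired with writer archived (bool -> bool; writer required)
  primary: paired with writer primary (bool -> bool; writer required)
  avatar: paired with writer avatar (bytes -> bytes; writer optional)
  attempts: paired with writer attempts (int64 -> int64; writer optional)
  seq has no writer counterpart
  writer field rating has no reader counterpart
  writer field verified has no reader counterpart
  contact.enabled: paired with writer contact.enabled (bool -> bool; writer required)
  contact.verified: paired with writer contact.verified (float32 -> bool; writer required)
  contact.active: paired with writer contact.active (bool -> bool; writer optional)
  violation R3 at contact.verified
  => forward verdict for Account: BREAKING, 1 violation(s)


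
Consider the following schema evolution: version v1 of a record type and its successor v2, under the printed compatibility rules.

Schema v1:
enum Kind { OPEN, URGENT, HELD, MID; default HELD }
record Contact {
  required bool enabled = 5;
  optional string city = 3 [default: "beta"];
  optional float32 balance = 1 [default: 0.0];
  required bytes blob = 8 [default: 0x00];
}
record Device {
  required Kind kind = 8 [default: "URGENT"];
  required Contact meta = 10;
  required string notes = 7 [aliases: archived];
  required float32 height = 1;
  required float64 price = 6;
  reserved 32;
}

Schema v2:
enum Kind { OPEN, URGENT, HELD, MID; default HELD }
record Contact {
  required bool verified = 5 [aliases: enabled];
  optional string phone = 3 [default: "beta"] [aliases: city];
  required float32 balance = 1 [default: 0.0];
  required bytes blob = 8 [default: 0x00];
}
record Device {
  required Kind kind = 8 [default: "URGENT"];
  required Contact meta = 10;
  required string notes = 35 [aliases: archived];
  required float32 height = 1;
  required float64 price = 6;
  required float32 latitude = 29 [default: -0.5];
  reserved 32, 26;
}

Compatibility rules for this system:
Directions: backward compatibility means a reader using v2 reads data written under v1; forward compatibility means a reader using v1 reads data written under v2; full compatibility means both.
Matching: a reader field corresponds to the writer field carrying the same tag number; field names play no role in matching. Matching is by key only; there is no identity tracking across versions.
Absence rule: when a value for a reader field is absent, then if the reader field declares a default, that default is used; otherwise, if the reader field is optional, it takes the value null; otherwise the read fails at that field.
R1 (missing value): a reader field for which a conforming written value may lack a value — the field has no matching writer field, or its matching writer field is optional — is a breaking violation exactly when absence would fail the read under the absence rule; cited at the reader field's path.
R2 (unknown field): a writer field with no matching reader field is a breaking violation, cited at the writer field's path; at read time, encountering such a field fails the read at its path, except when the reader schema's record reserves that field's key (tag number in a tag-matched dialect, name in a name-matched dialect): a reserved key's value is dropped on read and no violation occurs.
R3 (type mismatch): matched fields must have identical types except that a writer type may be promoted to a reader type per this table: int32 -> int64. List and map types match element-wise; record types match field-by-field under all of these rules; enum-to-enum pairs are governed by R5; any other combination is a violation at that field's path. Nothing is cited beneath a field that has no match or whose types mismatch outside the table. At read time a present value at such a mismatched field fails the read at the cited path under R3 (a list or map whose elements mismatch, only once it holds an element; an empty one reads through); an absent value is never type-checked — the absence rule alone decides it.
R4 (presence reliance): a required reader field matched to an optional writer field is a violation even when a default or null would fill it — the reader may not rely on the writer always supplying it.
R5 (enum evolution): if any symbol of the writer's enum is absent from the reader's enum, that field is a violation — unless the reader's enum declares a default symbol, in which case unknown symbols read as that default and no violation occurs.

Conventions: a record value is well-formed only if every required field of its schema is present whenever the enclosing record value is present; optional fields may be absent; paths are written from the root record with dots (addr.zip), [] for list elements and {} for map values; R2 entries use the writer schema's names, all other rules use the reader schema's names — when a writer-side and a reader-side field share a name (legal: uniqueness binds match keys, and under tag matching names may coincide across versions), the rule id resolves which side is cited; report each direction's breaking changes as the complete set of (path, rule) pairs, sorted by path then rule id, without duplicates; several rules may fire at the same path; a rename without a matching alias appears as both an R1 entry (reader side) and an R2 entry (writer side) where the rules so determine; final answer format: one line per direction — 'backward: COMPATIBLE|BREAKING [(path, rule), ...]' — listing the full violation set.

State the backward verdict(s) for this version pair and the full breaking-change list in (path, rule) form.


backward: BREAKING [(meta.balance, R4), (notes, R1), (notes, R2)]

in Device below, arrows point writer -> reader
backward pass over Device, reader schema v2, writer schema v1:
  kind <- kind (Kind -> Kind, writer required)
  meta <- meta (Contact -> Contact, writer required)
  notes: no writer-side match
  height <- height (float32 -> float32, writer required)
  price <- price (float64 -> float64, writer required)
  latitude: no writer-side match
  writer field notes has no reader counterpart
  meta.verified <- meta.enabled (bool -> bool, writer required)
  meta.phone <- meta.city (string -> string, writer optional)
  meta.balance <- meta.balance (float32 -> float32, writer optional)
  meta.blob <- meta.blob (bytes -> bytes, writer required)
  rule R4 violated at meta.balance
  rule R1 violated at notes
  rule R2 violated at notes
  => backward: BREAKING (3)
diffs on Device not affecting the asked answer:
  added field latitude to record Device: required float32, tag 29, default -0.5 (in v2 it sits last) -> matters only for Device's forward compatibility — outside the asked direction
  renamed field city to phone in record Contact (alias city declared on the renamed field) -> no rule fires on it in Device's dialect; the asked verdict holds
  renamed field enabled to verified in record Contact (alias enabled declared on the renamed field) -> no rule fires on it in Device's dialect; the asked verdict holds


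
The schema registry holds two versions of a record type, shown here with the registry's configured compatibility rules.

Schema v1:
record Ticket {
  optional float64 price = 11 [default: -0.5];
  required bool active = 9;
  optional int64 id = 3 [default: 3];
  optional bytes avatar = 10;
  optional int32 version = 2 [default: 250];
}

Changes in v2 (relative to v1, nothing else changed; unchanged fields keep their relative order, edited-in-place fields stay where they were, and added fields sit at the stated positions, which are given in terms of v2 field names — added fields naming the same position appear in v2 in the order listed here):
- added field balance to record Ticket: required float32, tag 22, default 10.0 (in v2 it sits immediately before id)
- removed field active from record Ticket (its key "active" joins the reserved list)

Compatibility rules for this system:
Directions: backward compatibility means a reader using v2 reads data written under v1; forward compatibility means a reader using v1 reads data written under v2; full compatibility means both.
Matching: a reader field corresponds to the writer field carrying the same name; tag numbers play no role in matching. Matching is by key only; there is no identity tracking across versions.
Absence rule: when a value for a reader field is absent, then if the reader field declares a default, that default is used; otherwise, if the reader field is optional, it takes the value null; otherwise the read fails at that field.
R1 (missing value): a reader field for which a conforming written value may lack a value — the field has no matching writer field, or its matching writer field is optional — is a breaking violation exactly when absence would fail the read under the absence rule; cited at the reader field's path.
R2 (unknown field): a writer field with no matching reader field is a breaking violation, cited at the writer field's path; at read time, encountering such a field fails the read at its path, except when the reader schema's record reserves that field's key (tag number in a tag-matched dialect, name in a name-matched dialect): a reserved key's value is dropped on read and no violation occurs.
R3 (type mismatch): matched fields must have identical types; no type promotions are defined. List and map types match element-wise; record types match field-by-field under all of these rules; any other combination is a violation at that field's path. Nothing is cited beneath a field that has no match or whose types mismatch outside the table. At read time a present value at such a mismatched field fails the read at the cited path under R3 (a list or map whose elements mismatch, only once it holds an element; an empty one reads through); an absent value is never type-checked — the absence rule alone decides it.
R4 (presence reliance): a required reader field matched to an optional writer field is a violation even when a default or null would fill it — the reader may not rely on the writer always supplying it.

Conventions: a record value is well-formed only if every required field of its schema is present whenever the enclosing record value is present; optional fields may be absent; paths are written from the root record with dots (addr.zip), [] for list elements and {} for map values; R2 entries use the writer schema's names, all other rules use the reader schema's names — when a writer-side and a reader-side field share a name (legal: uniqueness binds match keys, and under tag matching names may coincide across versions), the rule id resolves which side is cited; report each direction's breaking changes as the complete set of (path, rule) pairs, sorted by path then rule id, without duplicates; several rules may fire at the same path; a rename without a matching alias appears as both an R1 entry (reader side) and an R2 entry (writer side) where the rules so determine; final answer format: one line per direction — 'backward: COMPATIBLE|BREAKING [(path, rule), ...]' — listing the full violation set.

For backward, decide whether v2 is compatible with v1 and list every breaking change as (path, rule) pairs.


arrows below run writer -> reader for Ticket
checking backward for Ticket: reader v2 against writer v1:
  writer optional, float64 -> float64: reader price maps from writer price
  balance: no writer-side match
  writer optional, int64 -> int64: reader id maps from writer id
  writer optional, bytes -> bytes: reader avatar maps from writer avatar
  writer optional, int32 -> int32: reader version maps from writer version
  leftover writer field: active
  => backward: COMPATIBLE
the other Ticket changes do not affect what is asked:
  added field balance to record Ticket: required float32, tag 22, default 10.0 (in v2 it sits immediately before id) -> fires only in the forward direction of Ticket, which is not asked here
  removed field active from record Ticket (its key "active" joins the reserved list) -> fires only in the forward direction of Ticket, which is not asked here

backward: COMPATIBLE []
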